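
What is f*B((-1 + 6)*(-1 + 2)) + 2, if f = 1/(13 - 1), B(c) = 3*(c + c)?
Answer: 9/2 ≈ 4.5000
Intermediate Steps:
B(c) = 6*c (B(c) = 3*(2*c) = 6*c)
f = 1/12 ≈ 0.083333
f*B((-1 + 6)*(-1 + 2)) + 2 = (6*((-1 + 6)*(-1 + 2)))/12 + 2 = (6*(5*1))/12 + 2 = (6*5)/12 + 2 = (1/12)*30 + 2 = 5/2 + 2 = 9/2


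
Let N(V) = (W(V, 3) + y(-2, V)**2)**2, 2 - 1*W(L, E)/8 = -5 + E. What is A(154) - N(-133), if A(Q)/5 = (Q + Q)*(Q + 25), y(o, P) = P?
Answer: -313758181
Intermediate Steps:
W(L, E) = 56 - 8*E (W(L, E) = 16 - 8*(-5 + E) = 16 + (40 - 8*E) = 56 - 8*E)
N(V) = (32 + V**2)**2 (N(V) = ((56 - 8*3) + V**2)**2 = ((56 - 24) + V**2)**2 = (32 + V**2)**2)
A(Q) = 10*Q*(25 + Q) (A(Q) = 5*((Q + Q)*(Q + 25)) = 5*((2*Q)*(25 + Q)) = 5*(2*Q*(25 + Q)) = 10*Q*(25 + Q))
A(154) - N(-133) = 10*154*(25 + 154) - (32 + (-133)**2)**2 = 10*154*179 - (32 + 17689)**2 = 275660 - 1*17721**2 = 275660 - 1*314033841 = 275660 - 314033841 = -313758181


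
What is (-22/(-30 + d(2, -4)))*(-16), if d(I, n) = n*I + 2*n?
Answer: -176/23 ≈ -7.6522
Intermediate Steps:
d(I, n) = 2*n + I*n (d(I, n) = I*n + 2*n = 2*n + I*n)
(-22/(-30 + d(2, -4)))*(-16) = (-22/(-30 - 4*(2 + 2)))*(-16) = (-22/(-30 - 4*4))*(-16) = (-22/(-30 - 16))*(-16) = (-22/(-46))*(-16) = -1/46*(-22)*(-16) = (11/23)*(-16) = -176/23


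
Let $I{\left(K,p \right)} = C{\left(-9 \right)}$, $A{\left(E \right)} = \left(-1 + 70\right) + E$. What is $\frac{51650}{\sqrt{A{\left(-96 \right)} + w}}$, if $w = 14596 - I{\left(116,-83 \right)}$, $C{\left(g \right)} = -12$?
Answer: $\frac{51650 \sqrt{14581}}{14581} \approx 427.74$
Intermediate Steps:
$A{\left(E \right)} = 69 + E$
$I{\left(K,p \right)} = -12$
$w = 14608$ ($w = 14596 - -12 = 14596 + 12 = 14608$)
$\frac{51650}{\sqrt{A{\left(-96 \right)} + w}} = \frac{51650}{\sqrt{\left(69 - 96\right) + 14608}} = \frac{51650}{\sqrt{-27 + 14608}} = \frac{51650}{\sqrt{14581}} = 51650 \frac{\sqrt{14581}}{14581} = \frac{51650 \sqrt{14581}}{14581}$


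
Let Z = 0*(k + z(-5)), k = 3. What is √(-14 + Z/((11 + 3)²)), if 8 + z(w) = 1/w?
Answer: I*√14 ≈ 3.7417*I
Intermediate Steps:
z(w) = -8 + 1/w
Z = 0 (Z = 0*(3 + (-8 + 1/(-5))) = 0*(3 + (-8 - ⅕)) = 0*(3 - 41/5) = 0*(-26/5) = 0)
√(-14 + Z/((11 + 3)²)) = √(-14 + 0/((11 + 3)²)) = √(-14 + 0/(14²)) = √(-14 + 0/196) = √(-14 + 0*(1/196)) = √(-14 + 0) = √(-14) = I*√14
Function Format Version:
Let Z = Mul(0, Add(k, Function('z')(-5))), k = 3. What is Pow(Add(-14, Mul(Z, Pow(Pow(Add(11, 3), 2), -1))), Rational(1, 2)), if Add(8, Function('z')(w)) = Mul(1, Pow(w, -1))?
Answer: Mul(I, Pow(14, Rational(1, 2))) ≈ Mul(3.7417, I)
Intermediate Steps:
Function('z')(w) = Add(-8, Pow(w, -1)) (Function('z')(w) = Add(-8, Mul(1, Pow(w, -1))) = Add(-8, Pow(w, -1)))
Z = 0 (Z = Mul(0, Add(3, Add(-8, Pow(-5, -1)))) = Mul(0, Add(3, Add(-8, Rational(-1, 5)))) = Mul(0, Add(3, Rational(-41, 5))) = Mul(0, Rational(-26, 5)) = 0)
Pow(Add(-14, Mul(Z, Pow(Pow(Add(11, 3), 2), -1))), Rational(1, 2)) = Pow(Add(-14, Mul(0, Pow(Pow(Add(11, 3), 2), -1))), Rational(1, 2)) = Pow(Add(-14, Mul(0, Pow(Pow(14, 2), -1))), Rational(1, 2)) = Pow(Add(-14, Mul(0, Pow(196, -1))), Rational(1, 2)) = Pow(Add(-14, Mul(0, Rational(1, 196))), Rational(1, 2)) = Pow(Add(-14, 0), Rational(1, 2)) = Pow(-14, Rational(1, 2)) = Mul(I, Pow(14, Rational(1, 2)))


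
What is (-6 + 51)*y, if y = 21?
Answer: 945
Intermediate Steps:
(-6 + 51)*y = (-6 + 51)*21 = 45*21 = 945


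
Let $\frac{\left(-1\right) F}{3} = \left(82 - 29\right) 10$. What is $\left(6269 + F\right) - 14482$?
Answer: $-9803$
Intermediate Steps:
$F = -1590$ ($F = - 3 \left(82 - 29\right) 10 = - 3 \cdot 53 \cdot 10 = \left(-3\right) 530 = -1590$)
$\left(6269 + F\right) - 14482 = \left(6269 - 1590\right) - 14482 = 4679 - 14482 = -9803$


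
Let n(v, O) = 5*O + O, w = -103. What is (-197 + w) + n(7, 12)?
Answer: -228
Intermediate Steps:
n(v, O) = 6*O
(-197 + w) + n(7, 12) = (-197 - 103) + 6*12 = -300 + 72 = -228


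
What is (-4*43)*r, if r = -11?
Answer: 1892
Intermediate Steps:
(-4*43)*r = -4*43*(-11) = -172*(-11) = 1892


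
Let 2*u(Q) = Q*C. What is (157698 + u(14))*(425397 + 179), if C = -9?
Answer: 67085672760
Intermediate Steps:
u(Q) = -9*Q/2 (u(Q) = (Q*(-9))/2 = (-9*Q)/2 = -9*Q/2)
(157698 + u(14))*(425397 + 179) = (157698 - 9/2*14)*(425397 + 179) = (157698 - 63)*425576 = 157635*425576 = 67085672760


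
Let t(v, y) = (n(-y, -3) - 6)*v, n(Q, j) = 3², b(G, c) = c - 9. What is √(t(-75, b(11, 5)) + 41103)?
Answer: 3*√4542 ≈ 202.18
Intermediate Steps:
b(G, c) = -9 + c
n(Q, j) = 9
t(v, y) = 3*v (t(v, y) = (9 - 6)*v = 3*v)
√(t(-75, b(11, 5)) + 41103) = √(3*(-75) + 41103) = √(-225 + 41103) = √40878 = 3*√4542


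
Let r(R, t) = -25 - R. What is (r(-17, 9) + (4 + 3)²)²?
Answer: 1681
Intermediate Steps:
(r(-17, 9) + (4 + 3)²)² = ((-25 - 1*(-17)) + (4 + 3)²)² = ((-25 + 17) + 7²)² = (-8 + 49)² = 41² = 1681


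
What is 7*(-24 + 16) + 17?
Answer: -39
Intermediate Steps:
7*(-24 + 16) + 17 = 7*(-8) + 17 = -56 + 17 = -39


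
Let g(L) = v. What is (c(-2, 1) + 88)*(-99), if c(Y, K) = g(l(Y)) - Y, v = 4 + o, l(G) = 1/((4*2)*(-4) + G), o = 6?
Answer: -9900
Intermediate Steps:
l(G) = 1/(-32 + G) (l(G) = 1/(8*(-4) + G) = 1/(-32 + G))
v = 10 (v = 4 + 6 = 10)
g(L) = 10
c(Y, K) = 10 - Y
(c(-2, 1) + 88)*(-99) = ((10 - 1*(-2)) + 88)*(-99) = ((10 + 2) + 88)*(-99) = (12 + 88)*(-99) = 100*(-99) = -9900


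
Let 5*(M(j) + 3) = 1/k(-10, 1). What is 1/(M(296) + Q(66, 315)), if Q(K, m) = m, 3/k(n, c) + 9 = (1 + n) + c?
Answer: 15/4663 ≈ 0.0032168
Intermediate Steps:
k(n, c) = 3/(-8 + c + n) (k(n, c) = 3/(-9 + ((1 + n) + c)) = 3/(-9 + (1 + c + n)) = 3/(-8 + c + n))
M(j) = -62/15 (M(j) = -3 + 1/(5*((3/(-8 + 1 - 10)))) = -3 + 1/(5*((3/(-17)))) = -3 + 1/(5*((3*(-1/17)))) = -3 + 1/(5*(-3/17)) = -3 + (⅕)*(-17/3) = -3 - 17/15 = -62/15)
1/(M(296) + Q(66, 315)) = 1/(-62/15 + 315) = 1/(4663/15) = 15/4663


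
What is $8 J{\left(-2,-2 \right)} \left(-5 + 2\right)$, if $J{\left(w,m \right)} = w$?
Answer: $48$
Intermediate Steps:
$8 J{\left(-2,-2 \right)} \left(-5 + 2\right) = 8 \left(-2\right) \left(-5 + 2\right) = \left(-16\right) \left(-3\right) = 48$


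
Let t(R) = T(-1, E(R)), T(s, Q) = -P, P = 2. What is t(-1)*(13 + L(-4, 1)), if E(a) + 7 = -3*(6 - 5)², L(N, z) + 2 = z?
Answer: -24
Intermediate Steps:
L(N, z) = -2 + z
E(a) = -10 (E(a) = -7 - 3*(6 - 5)² = -7 - 3*1² = -7 - 3*1 = -7 - 3 = -10)
T(s, Q) = -2 (T(s, Q) = -1*2 = -2)
t(R) = -2
t(-1)*(13 + L(-4, 1)) = -2*(13 + (-2 + 1)) = -2*(13 - 1) = -2*12 = -24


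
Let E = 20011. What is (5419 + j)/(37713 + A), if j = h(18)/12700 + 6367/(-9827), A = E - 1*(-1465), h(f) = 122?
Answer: 338113626547/3693479424050 ≈ 0.091543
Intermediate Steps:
A = 21476 (A = 20011 - 1*(-1465) = 20011 + 1465 = 21476)
j = -39831003/62401450 (j = 122/12700 + 6367/(-9827) = 122*(1/12700) + 6367*(-1/9827) = 61/6350 - 6367/9827 = -39831003/62401450 ≈ -0.63830)
(5419 + j)/(37713 + A) = (5419 - 39831003/62401450)/(37713 + 21476) = (338113626547/62401450)/59189 = (338113626547/62401450)*(1/59189) = 338113626547/3693479424050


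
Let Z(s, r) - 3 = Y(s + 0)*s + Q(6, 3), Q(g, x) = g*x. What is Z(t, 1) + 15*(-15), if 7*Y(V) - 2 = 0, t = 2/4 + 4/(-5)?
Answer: -7143/35 ≈ -204.09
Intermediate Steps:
t = -3/10 (t = 2*(1/4) + 4*(-1/5) = 1/2 - 4/5 = -3/10 ≈ -0.30000)
Y(V) = 2/7 (Y(V) = 2/7 + (1/7)*0 = 2/7 + 0 = 2/7)
Z(s, r) = 21 + 2*s/7 (Z(s, r) = 3 + (2*s/7 + 6*3) = 3 + (2*s/7 + 18) = 3 + (18 + 2*s/7) = 21 + 2*s/7)
Z(t, 1) + 15*(-15) = (21 + (2/7)*(-3/10)) + 15*(-15) = (21 - 3/35) - 225 = 732/35 - 225 = -7143/35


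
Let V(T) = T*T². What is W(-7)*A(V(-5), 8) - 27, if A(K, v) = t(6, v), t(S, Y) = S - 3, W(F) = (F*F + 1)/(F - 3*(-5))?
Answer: -33/4 ≈ -8.2500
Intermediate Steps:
V(T) = T³
W(F) = (1 + F²)/(15 + F) (W(F) = (F² + 1)/(F + 15) = (1 + F²)/(15 + F))
t(S, Y) = -3 + S
A(K, v) = 3 (A(K, v) = -3 + 6 = 3)
W(-7)*A(V(-5), 8) - 27 = ((1 + (-7)²)/(15 - 7))*3 - 27 = ((1 + 49)/8)*3 - 27 = ((⅛)*50)*3 - 27 = (25/4)*3 - 27 = 75/4 - 27 = -33/4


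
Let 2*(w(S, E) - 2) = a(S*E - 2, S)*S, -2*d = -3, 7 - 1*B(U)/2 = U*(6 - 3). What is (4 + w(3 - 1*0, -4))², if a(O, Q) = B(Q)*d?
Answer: 9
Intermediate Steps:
B(U) = 14 - 6*U (B(U) = 14 - 2*U*(6 - 3) = 14 - 2*U*3 = 14 - 6*U)
d = 3/2 (d = -½*(-3) = 3/2 ≈ 1.5000)
a(O, Q) = 21 - 9*Q (a(O, Q) = (14 - 6*Q)*(3/2) = 21 - 9*Q)
w(S, E) = 2 + S*(21 - 9*S)/2 (w(S, E) = 2 + ((21 - 9*S)*S)/2 = 2 + (S*(21 - 9*S))/2 = 2 + S*(21 - 9*S)/2)
(4 + w(3 - 1*0, -4))² = (4 + (2 - 3*(3 - 1*0)*(-7 + 3*(3 - 1*0))/2))² = (4 + (2 - 3*(3 + 0)*(-7 + 3*(3 + 0))/2))² = (4 + (2 - 3/2*3*(-7 + 3*3)))² = (4 + (2 - 3/2*3*(-7 + 9)))² = (4 + (2 - 3/2*3*2))² = (4 + (2 - 9))² = (4 - 7)² = (-3)² = 9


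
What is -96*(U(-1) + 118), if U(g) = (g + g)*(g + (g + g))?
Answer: -11904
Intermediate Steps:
U(g) = 6*g² (U(g) = (2*g)*(g + 2*g) = (2*g)*(3*g) = 6*g²)
-96*(U(-1) + 118) = -96*(6*(-1)² + 118) = -96*(6*1 + 118) = -96*(6 + 118) = -96*124 = -11904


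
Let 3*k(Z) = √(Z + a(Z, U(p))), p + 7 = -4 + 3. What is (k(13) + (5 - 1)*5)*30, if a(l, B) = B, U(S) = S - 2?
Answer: 600 + 10*√3 ≈ 617.32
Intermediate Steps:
p = -8 (p = -7 + (-4 + 3) = -7 - 1 = -8)
U(S) = -2 + S
k(Z) = √(-10 + Z)/3 (k(Z) = √(Z + (-2 - 8))/3 = √(Z - 10)/3 = √(-10 + Z)/3)
(k(13) + (5 - 1)*5)*30 = (√(-10 + 13)/3 + (5 - 1)*5)*30 = (√3/3 + 4*5)*30 = (√3/3 + 20)*30 = (20 + √3/3)*30 = 600 + 10*√3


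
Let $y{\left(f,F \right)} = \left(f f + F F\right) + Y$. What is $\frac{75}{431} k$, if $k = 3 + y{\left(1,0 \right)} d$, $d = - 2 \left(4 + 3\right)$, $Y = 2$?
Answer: $- \frac{2925}{431} \approx -6.7865$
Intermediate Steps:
$d = -14$ ($d = \left(-2\right) 7 = -14$)
$y{\left(f,F \right)} = 2 + F^{2} + f^{2}$ ($y{\left(f,F \right)} = \left(f f + F F\right) + 2 = \left(f^{2} + F^{2}\right) + 2 = \left(F^{2} + f^{2}\right) + 2 = 2 + F^{2} + f^{2}$)
$k = -39$ ($k = 3 + \left(2 + 0^{2} + 1^{2}\right) \left(-14\right) = 3 + \left(2 + 0 + 1\right) \left(-14\right) = 3 + 3 \left(-14\right) = 3 - 42 = -39$)
$\frac{75}{431} k = \frac{75}{431} \left(-39\right) = - \frac{2925}{431}$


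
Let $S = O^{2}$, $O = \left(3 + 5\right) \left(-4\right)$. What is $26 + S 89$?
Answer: $91162$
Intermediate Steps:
$O = -32$ ($O = 8 \left(-4\right) = -32$)
$S = 1024$ ($S = \left(-32\right)^{2} = 1024$)
$26 + S 89 = 26 + 1024 \cdot 89 = 26 + 91136 = 91162$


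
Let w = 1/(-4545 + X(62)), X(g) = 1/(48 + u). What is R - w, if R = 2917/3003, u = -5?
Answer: 570210107/586888302 ≈ 0.97158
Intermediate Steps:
X(g) = 1/43 (X(g) = 1/(48 - 5) = 1/43)
R = 2917/3003 (R = 2917*(1/3003) = 2917/3003 ≈ 0.97136)
w = -43/195434 (w = 1/(-4545 + 1/43) = 1/(-195434/43) = -43/195434 ≈ -0.00022002)
R - w = 2917/3003 - 1*(-43/195434) = 2917/3003 + 43/195434 = 570210107/586888302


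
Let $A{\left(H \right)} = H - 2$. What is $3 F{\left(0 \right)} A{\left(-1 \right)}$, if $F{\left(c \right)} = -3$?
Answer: $27$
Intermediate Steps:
$A{\left(H \right)} = -2 + H$
$3 F{\left(0 \right)} A{\left(-1 \right)} = 3 \left(-3\right) \left(-2 - 1\right) = \left(-9\right) \left(-3\right) = 27$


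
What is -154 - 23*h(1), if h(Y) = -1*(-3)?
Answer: -223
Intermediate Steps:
h(Y) = 3
-154 - 23*h(1) = -154 - 23*3 = -154 - 69 = -223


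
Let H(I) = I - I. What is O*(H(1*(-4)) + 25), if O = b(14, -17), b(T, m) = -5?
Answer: -125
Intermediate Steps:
H(I) = 0
O = -5
O*(H(1*(-4)) + 25) = -5*(0 + 25) = -5*25 = -125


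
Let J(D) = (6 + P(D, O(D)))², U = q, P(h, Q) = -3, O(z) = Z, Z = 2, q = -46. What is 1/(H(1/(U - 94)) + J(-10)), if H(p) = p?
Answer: 140/1259 ≈ 0.11120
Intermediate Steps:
O(z) = 2
U = -46
J(D) = 9 (J(D) = (6 - 3)² = 3² = 9)
1/(H(1/(U - 94)) + J(-10)) = 1/(1/(-46 - 94) + 9) = 1/(1/(-140) + 9) = 1/(-1/140 + 9) = 1/(1259/140) = 140/1259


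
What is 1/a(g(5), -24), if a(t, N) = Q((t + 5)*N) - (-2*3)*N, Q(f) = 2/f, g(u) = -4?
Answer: -12/1729 ≈ -0.0069404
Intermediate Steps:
a(t, N) = 6*N + 2/(N*(5 + t)) (a(t, N) = 2/(((t + 5)*N)) - (-2*3)*N = 2/(((5 + t)*N)) - (-6)*N = 2/((N*(5 + t))) + 6*N = 2*(1/(N*(5 + t))) + 6*N = 2/(N*(5 + t)) + 6*N = 6*N + 2/(N*(5 + t)))
1/a(g(5), -24) = 1/(2*(1 + 3*(-24)²*(5 - 4))/(-24*(5 - 4))) = 1/(2*(-1/24)*(1 + 3*576*1)/1) = 1/(2*(-1/24)*1*(1 + 1728)) = 1/(2*(-1/24)*1*1729) = 1/(-1729/12) = -12/1729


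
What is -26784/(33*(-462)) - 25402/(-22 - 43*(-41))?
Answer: -18924886/1474627 ≈ -12.834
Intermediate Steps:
-26784/(33*(-462)) - 25402/(-22 - 43*(-41)) = -26784/(-15246) - 25402/(-22 + 1763) = -26784*(-1/15246) - 25402/1741 = 1488/847 - 25402*1/1741 = 1488/847 - 25402/1741 = -18924886/1474627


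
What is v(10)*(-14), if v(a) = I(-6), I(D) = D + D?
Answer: 168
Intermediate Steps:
I(D) = 2*D
v(a) = -12 (v(a) = 2*(-6) = -12)
v(10)*(-14) = -12*(-14) = 168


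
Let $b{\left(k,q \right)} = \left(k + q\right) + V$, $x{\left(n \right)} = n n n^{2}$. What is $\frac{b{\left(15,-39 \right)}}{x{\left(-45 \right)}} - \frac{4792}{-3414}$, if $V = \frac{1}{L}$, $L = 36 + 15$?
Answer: $\frac{167025961613}{118996036875} \approx 1.4036$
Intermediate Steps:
$L = 51$
$x{\left(n \right)} = n^{4}$ ($x{\left(n \right)} = n n^{3} = n^{4}$)
$V = \frac{1}{51} \approx 0.019608$
$b{\left(k,q \right)} = \frac{1}{51} + k + q$ ($b{\left(k,q \right)} = \left(k + q\right) + \frac{1}{51} = \frac{1}{51} + k + q$)
$\frac{b{\left(15,-39 \right)}}{x{\left(-45 \right)}} - \frac{4792}{-3414} = \frac{\frac{1}{51} + 15 - 39}{\left(-45\right)^{4}} - \frac{4792}{-3414} = - \frac{1223}{51 \cdot 4100625} - - \frac{2396}{1707} = \left(- \frac{1223}{51}\right) \frac{1}{4100625} + \frac{2396}{1707} = - \frac{1223}{209131875} + \frac{2396}{1707} = \frac{167025961613}{118996036875}$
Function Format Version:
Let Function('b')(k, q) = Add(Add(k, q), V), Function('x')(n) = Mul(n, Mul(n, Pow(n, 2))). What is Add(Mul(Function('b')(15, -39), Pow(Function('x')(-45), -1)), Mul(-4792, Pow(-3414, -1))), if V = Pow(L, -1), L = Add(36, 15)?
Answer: Rational(167025961613, 118996036875) ≈ 1.4036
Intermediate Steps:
L = 51
Function('x')(n) = Pow(n, 4) (Function('x')(n) = Mul(n, Pow(n, 3)) = Pow(n, 4))
V = Rational(1, 51) (V = Pow(51, -1) = Rational(1, 51) ≈ 0.019608)
Function('b')(k, q) = Add(Rational(1, 51), k, q) (Function('b')(k, q) = Add(Add(k, q), Rational(1, 51)) = Add(Rational(1, 51), k, q))
Add(Mul(Function('b')(15, -39), Pow(Function('x')(-45), -1)), Mul(-4792, Pow(-3414, -1))) = Add(Mul(Add(Rational(1, 51), 15, -39), Pow(Pow(-45, 4), -1)), Mul(-4792, Pow(-3414, -1))) = Add(Mul(Rational(-1223, 51), Pow(4100625, -1)), Mul(-4792, Rational(-1, 3414))) = Add(Mul(Rational(-1223, 51), Rational(1, 4100625)), Rational(2396, 1707)) = Add(Rational(-1223, 209131875), Rational(2396, 1707)) = Rational(167025961613, 118996036875)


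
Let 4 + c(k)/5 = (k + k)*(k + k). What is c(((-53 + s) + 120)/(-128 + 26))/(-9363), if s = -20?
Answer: 40975/24353163 ≈ 0.0016825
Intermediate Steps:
c(k) = -20 + 20*k**2 (c(k) = -20 + 5*((k + k)*(k + k)) = -20 + 5*((2*k)*(2*k)) = -20 + 5*(4*k**2) = -20 + 20*k**2)
c(((-53 + s) + 120)/(-128 + 26))/(-9363) = (-20 + 20*(((-53 - 20) + 120)/(-128 + 26))**2)/(-9363) = (-20 + 20*((-73 + 120)/(-102))**2)*(-1/9363) = (-20 + 20*(47*(-1/102))**2)*(-1/9363) = (-20 + 20*(-47/102)**2)*(-1/9363) = (-20 + 20*(2209/10404))*(-1/9363) = (-20 + 11045/2601)*(-1/9363) = -40975/2601*(-1/9363) = 40975/24353163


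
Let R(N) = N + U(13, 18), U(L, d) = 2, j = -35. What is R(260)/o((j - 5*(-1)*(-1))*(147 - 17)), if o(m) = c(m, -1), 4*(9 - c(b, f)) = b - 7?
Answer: 1048/5243 ≈ 0.19989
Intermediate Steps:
c(b, f) = 43/4 - b/4 (c(b, f) = 9 - (b - 7)/4 = 9 - (-7 + b)/4 = 9 + (7/4 - b/4) = 43/4 - b/4)
o(m) = 43/4 - m/4
R(N) = 2 + N (R(N) = N + 2 = 2 + N)
R(260)/o((j - 5*(-1)*(-1))*(147 - 17)) = (2 + 260)/(43/4 - (-35 - 5*(-1)*(-1))*(147 - 17)/4) = 262/(43/4 - (-35 + 5*(-1))*130/4) = 262/(43/4 - (-35 - 5)*130/4) = 262/(43/4 - (-10)*130) = 262/(43/4 - ¼*(-5200)) = 262/(43/4 + 1300) = 262/(5243/4) = 262*(4/5243) = 1048/5243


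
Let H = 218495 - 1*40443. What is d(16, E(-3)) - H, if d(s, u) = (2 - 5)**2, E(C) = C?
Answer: -178043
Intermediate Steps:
d(s, u) = 9 (d(s, u) = (-3)**2 = 9)
H = 178052 (H = 218495 - 40443 = 178052)
d(16, E(-3)) - H = 9 - 1*178052 = 9 - 178052 = -178043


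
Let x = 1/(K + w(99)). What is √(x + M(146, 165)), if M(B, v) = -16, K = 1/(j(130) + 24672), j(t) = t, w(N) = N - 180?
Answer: 9*I*√797834753618/2008961 ≈ 4.0015*I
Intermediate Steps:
w(N) = -180 + N
K = 1/24802 (K = 1/(130 + 24672) = 1/24802 ≈ 4.0319e-5)
x = -24802/2008961 (x = 1/(1/24802 + (-180 + 99)) = 1/(1/24802 - 81) = 1/(-2008961/24802) = -24802/2008961 ≈ -0.012346)
√(x + M(146, 165)) = √(-24802/2008961 - 16) = √(-32168178/2008961) = 9*I*√797834753618/2008961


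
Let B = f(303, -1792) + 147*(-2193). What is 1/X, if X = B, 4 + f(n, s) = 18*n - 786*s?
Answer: 1/1091591 ≈ 9.1609e-7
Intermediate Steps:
f(n, s) = -4 - 786*s + 18*n (f(n, s) = -4 + (18*n - 786*s) = -4 + (-786*s + 18*n) = -4 - 786*s + 18*n)
B = 1091591 (B = (-4 - 786*(-1792) + 18*303) + 147*(-2193) = (-4 + 1408512 + 5454) - 322371 = 1413962 - 322371 = 1091591)
X = 1091591
1/X = 1/1091591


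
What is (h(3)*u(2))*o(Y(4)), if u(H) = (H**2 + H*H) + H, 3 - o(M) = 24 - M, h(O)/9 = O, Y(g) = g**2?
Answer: -1350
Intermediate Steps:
h(O) = 9*O
o(M) = -21 + M (o(M) = 3 - (24 - M) = 3 + (-24 + M) = -21 + M)
u(H) = H + 2*H**2 (u(H) = (H**2 + H**2) + H = 2*H**2 + H = H + 2*H**2)
(h(3)*u(2))*o(Y(4)) = ((9*3)*(2*(1 + 2*2)))*(-21 + 4**2) = (27*(2*(1 + 4)))*(-21 + 16) = (27*(2*5))*(-5) = (27*10)*(-5) = 270*(-5) = -1350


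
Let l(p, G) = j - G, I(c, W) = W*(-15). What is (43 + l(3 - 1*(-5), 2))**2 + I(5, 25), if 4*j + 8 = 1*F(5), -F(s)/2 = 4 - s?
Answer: 4741/4 ≈ 1185.3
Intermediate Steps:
I(c, W) = -15*W
F(s) = -8 + 2*s (F(s) = -2*(4 - s) = -8 + 2*s)
j = -3/2 (j = -2 + (1*(-8 + 2*5))/4 = -2 + (1*(-8 + 10))/4 = -2 + (1*2)/4 = -2 + (1/4)*2 = -2 + 1/2 = -3/2 ≈ -1.5000)
l(p, G) = -3/2 - G
(43 + l(3 - 1*(-5), 2))**2 + I(5, 25) = (43 + (-3/2 - 1*2))**2 - 15*25 = (43 + (-3/2 - 2))**2 - 375 = (43 - 7/2)**2 - 375 = (79/2)**2 - 375 = 6241/4 - 375 = 4741/4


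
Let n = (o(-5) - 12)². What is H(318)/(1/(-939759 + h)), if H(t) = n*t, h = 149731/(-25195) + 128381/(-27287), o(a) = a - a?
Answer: -29585654407815204384/687495965 ≈ -4.3034e+10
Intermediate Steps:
o(a) = 0
n = 144 (n = (0 - 12)² = (-12)² = 144)
h = -7320269092/687495965 (h = 149731*(-1/25195) + 128381*(-1/27287) = -149731/25195 - 128381/27287 = -7320269092/687495965 ≈ -10.648)
H(t) = 144*t
H(318)/(1/(-939759 + h)) = (144*318)/(1/(-939759 - 7320269092/687495965)) = 45792/(1/(-646087840841527/687495965)) = 45792/(-687495965/646087840841527) = 45792*(-646087840841527/687495965) = -29585654407815204384/687495965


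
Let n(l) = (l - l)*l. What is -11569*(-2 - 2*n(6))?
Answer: 23138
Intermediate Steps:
n(l) = 0 (n(l) = 0*l = 0)
-11569*(-2 - 2*n(6)) = -11569*(-2 - 2*0) = -11569*(-2 + 0) = -11569*(-2) = 23138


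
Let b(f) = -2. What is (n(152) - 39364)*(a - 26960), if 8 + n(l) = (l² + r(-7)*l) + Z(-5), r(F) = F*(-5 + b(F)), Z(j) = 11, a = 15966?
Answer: 96846146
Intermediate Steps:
r(F) = -7*F (r(F) = F*(-5 - 2) = F*(-7) = -7*F)
n(l) = 3 + l² + 49*l (n(l) = -8 + ((l² + (-7*(-7))*l) + 11) = -8 + ((l² + 49*l) + 11) = -8 + (11 + l² + 49*l) = 3 + l² + 49*l)
(n(152) - 39364)*(a - 26960) = ((3 + 152² + 49*152) - 39364)*(15966 - 26960) = ((3 + 23104 + 7448) - 39364)*(-10994) = (30555 - 39364)*(-10994) = -8809*(-10994) = 96846146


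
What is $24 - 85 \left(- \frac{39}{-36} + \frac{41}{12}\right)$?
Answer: $- \frac{717}{2} \approx -358.5$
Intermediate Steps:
$24 - 85 \left(- \frac{39}{-36} + \frac{41}{12}\right) = 24 - 85 \left(\left(-39\right) \left(- \frac{1}{36}\right) + 41 \cdot \frac{1}{12}\right) = 24 - 85 \left(\frac{13}{12} + \frac{41}{12}\right) = 24 - \frac{765}{2} = - \frac{717}{2}$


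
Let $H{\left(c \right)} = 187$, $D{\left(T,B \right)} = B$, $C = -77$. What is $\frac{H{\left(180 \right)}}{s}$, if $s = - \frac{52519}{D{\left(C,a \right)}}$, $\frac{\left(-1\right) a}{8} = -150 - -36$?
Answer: $- \frac{170544}{52519} \approx -3.2473$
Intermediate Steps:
$a = 912$ ($a = - 8 \left(-150 - -36\right) = - 8 \left(-150 + 36\right) = \left(-8\right) \left(-114\right) = 912$)
$s = - \frac{52519}{912} \approx -57.587$
$\frac{H{\left(180 \right)}}{s} = \frac{187}{- \frac{52519}{912}} = 187 \left(- \frac{912}{52519}\right) = - \frac{170544}{52519}$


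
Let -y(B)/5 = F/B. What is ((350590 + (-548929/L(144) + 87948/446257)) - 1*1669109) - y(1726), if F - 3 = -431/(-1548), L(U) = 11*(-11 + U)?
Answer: -17298138393576238123/13115639602296 ≈ -1.3189e+6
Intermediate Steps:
L(U) = -121 + 11*U
F = 5075/1548 (F = 3 - 431/(-1548) = 3 - 431*(-1/1548) = 3 + 431/1548 = 5075/1548 ≈ 3.2784)
y(B) = -25375/(1548*B)
((350590 + (-548929/L(144) + 87948/446257)) - 1*1669109) - y(1726) = ((350590 + (-548929/(-121 + 11*144) + 87948/446257)) - 1*1669109) - (-25375)/(1548*1726) = ((350590 + (-548929/(-121 + 1584) + 87948*(1/446257))) - 1669109) - (-25375)/(1548*1726) = ((350590 + (-548929/1463 + 12564/63751)) - 1669109) - 1*(-25375/2671848) = ((350590 + (-548929*1/1463 + 12564/63751)) - 1669109) + 25375/2671848 = ((350590 + (-28891/77 + 12564/63751)) - 1669109) + 25375/2671848 = ((350590 - 1840862713/4908827) - 1669109) + 25375/2671848 = (1719144795217/4908827 - 1669109) + 25375/2671848 = -6474222529926/4908827 + 25375/2671848 = -17298138393576238123/13115639602296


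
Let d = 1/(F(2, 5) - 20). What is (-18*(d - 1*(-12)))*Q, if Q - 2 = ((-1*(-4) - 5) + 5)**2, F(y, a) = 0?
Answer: -19359/5 ≈ -3871.8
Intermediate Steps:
d = -1/20 (d = 1/(0 - 20) = 1/(-20) = -1/20 ≈ -0.050000)
Q = 18 (Q = 2 + ((-1*(-4) - 5) + 5)**2 = 2 + ((4 - 5) + 5)**2 = 2 + (-1 + 5)**2 = 2 + 4**2 = 2 + 16 = 18)
(-18*(d - 1*(-12)))*Q = -18*(-1/20 - 1*(-12))*18 = -18*(-1/20 + 12)*18 = -18*239/20*18 = -2151/10*18 = -19359/5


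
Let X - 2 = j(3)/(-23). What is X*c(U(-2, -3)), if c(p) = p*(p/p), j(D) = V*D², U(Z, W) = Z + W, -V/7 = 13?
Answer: -4325/23 ≈ -188.04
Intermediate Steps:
V = -91 (V = -7*13 = -91)
U(Z, W) = W + Z
j(D) = -91*D²
c(p) = p (c(p) = p*1 = p)
X = 865/23 (X = 2 - 91*3²/(-23) = 2 - 91*9*(-1/23) = 2 - 819*(-1/23) = 2 + 819/23 = 865/23 ≈ 37.609)
X*c(U(-2, -3)) = 865*(-3 - 2)/23 = (865/23)*(-5) = -4325/23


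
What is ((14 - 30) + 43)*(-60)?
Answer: -1620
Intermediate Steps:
((14 - 30) + 43)*(-60) = (-16 + 43)*(-60) = 27*(-60) = -1620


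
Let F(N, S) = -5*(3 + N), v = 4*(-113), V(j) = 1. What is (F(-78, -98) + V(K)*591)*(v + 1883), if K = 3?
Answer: 1382346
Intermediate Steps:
v = -452
F(N, S) = -15 - 5*N
(F(-78, -98) + V(K)*591)*(v + 1883) = ((-15 - 5*(-78)) + 1*591)*(-452 + 1883) = ((-15 + 390) + 591)*1431 = (375 + 591)*1431 = 966*1431 = 1382346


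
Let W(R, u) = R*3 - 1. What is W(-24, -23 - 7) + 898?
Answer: 825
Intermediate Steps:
W(R, u) = -1 + 3*R (W(R, u) = 3*R - 1 = -1 + 3*R)
W(-24, -23 - 7) + 898 = (-1 + 3*(-24)) + 898 = (-1 - 72) + 898 = -73 + 898 = 825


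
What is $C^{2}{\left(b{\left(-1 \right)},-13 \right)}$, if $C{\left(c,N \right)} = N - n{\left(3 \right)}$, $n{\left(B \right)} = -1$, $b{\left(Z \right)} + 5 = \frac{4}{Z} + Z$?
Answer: $144$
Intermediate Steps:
$b{\left(Z \right)} = -5 + Z + \frac{4}{Z}$ ($b{\left(Z \right)} = -5 + \left(\frac{4}{Z} + Z\right) = -5 + \left(Z + \frac{4}{Z}\right) = -5 + Z + \frac{4}{Z}$)
$C{\left(c,N \right)} = 1 + N$ ($C{\left(c,N \right)} = N - -1 = N + 1 = 1 + N$)
$C^{2}{\left(b{\left(-1 \right)},-13 \right)} = \left(1 - 13\right)^{2} = \left(-12\right)^{2} = 144$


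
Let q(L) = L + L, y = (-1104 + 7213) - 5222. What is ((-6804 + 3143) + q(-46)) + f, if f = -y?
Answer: -4640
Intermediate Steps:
y = 887 (y = 6109 - 5222 = 887)
f = -887 (f = -1*887 = -887)
q(L) = 2*L
((-6804 + 3143) + q(-46)) + f = ((-6804 + 3143) + 2*(-46)) - 887 = (-3661 - 92) - 887 = -3753 - 887 = -4640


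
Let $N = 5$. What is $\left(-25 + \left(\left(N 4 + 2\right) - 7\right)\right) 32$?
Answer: $-320$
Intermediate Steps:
$\left(-25 + \left(\left(N 4 + 2\right) - 7\right)\right) 32 = \left(-25 + \left(\left(5 \cdot 4 + 2\right) - 7\right)\right) 32 = \left(-25 + \left(\left(20 + 2\right) - 7\right)\right) 32 = \left(-25 + \left(22 - 7\right)\right) 32 = \left(-25 + 15\right) 32 = \left(-10\right) 32 = -320$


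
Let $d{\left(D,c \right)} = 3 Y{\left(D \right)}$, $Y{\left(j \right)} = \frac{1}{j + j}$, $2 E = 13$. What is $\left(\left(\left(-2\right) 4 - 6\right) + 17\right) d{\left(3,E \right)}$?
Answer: $\frac{3}{2} \approx 1.5$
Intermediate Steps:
$E = \frac{13}{2}$ ($E = \frac{1}{2} \cdot 13 = \frac{13}{2} \approx 6.5$)
$Y{\left(j \right)} = \frac{1}{2 j}$
$d{\left(D,c \right)} = \frac{3}{2 D}$ ($d{\left(D,c \right)} = 3 \frac{1}{2 D} = \frac{3}{2 D}$)
$\left(\left(\left(-2\right) 4 - 6\right) + 17\right) d{\left(3,E \right)} = \left(\left(\left(-2\right) 4 - 6\right) + 17\right) \frac{3}{2 \cdot 3} = \left(\left(-8 - 6\right) + 17\right) \frac{3}{2} \cdot \frac{1}{3} = \left(-14 + 17\right) \frac{1}{2} = 3 \cdot \frac{1}{2} = \frac{3}{2}$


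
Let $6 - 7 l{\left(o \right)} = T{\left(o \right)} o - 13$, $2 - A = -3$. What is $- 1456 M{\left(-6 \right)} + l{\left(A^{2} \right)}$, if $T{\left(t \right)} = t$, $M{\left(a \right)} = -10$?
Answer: $\frac{101314}{7} \approx 14473.0$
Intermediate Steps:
$A = 5$ ($A = 2 - -3 = 2 + 3 = 5$)
$l{\left(o \right)} = \frac{19}{7} - \frac{o^{2}}{7}$ ($l{\left(o \right)} = \frac{6}{7} - \frac{o o - 13}{7} = \frac{6}{7} - \frac{o^{2} - 13}{7} = \frac{6}{7} - \frac{-13 + o^{2}}{7} = \frac{6}{7} - \left(- \frac{13}{7} + \frac{o^{2}}{7}\right) = \frac{19}{7} - \frac{o^{2}}{7}$)
$- 1456 M{\left(-6 \right)} + l{\left(A^{2} \right)} = \left(-1456\right) \left(-10\right) + \left(\frac{19}{7} - \frac{\left(5^{2}\right)^{2}}{7}\right) = 14560 + \left(\frac{19}{7} - \frac{25^{2}}{7}\right) = 14560 + \left(\frac{19}{7} - \frac{625}{7}\right) = 14560 - \frac{606}{7} = \frac{101314}{7}$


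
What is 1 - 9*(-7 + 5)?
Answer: 19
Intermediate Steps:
1 - 9*(-7 + 5) = 1 - 9*(-2) = 1 + 18 = 19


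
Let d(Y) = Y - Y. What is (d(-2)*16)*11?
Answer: 0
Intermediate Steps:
d(Y) = 0
(d(-2)*16)*11 = (0*16)*11 = 0*11 = 0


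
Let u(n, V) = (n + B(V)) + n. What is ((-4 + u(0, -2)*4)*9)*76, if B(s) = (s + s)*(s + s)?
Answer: 41040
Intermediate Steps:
B(s) = 4*s² (B(s) = (2*s)*(2*s) = 4*s²)
u(n, V) = 2*n + 4*V² (u(n, V) = (n + 4*V²) + n = 2*n + 4*V²)
((-4 + u(0, -2)*4)*9)*76 = ((-4 + (2*0 + 4*(-2)²)*4)*9)*76 = ((-4 + (0 + 4*4)*4)*9)*76 = ((-4 + (0 + 16)*4)*9)*76 = ((-4 + 16*4)*9)*76 = ((-4 + 64)*9)*76 = (60*9)*76 = 540*76 = 41040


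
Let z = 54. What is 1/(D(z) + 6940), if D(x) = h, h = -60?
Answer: 1/6880 ≈ 0.00014535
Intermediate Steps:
D(x) = -60
1/(D(z) + 6940) = 1/(-60 + 6940) = 1/6880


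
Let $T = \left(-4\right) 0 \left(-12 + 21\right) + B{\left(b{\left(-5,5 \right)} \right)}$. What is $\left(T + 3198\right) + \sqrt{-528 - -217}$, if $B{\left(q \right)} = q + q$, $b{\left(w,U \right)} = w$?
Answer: $3188 + i \sqrt{311} \approx 3188.0 + 17.635 i$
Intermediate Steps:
$B{\left(q \right)} = 2 q$
$T = -10$ ($T = \left(-4\right) 0 \left(-12 + 21\right) + 2 \left(-5\right) = 0 \cdot 9 - 10 = 0 - 10 = -10$)
$\left(T + 3198\right) + \sqrt{-528 - -217} = \left(-10 + 3198\right) + \sqrt{-528 - -217} = 3188 + \sqrt{-528 + 217} = 3188 + \sqrt{-311} = 3188 + i \sqrt{311}$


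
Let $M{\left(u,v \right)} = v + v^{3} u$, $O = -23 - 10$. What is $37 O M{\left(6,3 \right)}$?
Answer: $-201465$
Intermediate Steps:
$O = -33$ ($O = -23 - 10 = -33$)
$M{\left(u,v \right)} = v + u v^{3}$
$37 O M{\left(6,3 \right)} = 37 \left(-33\right) \left(3 + 6 \cdot 3^{3}\right) = - 1221 \left(3 + 6 \cdot 27\right) = - 1221 \left(3 + 162\right) = \left(-1221\right) 165 = -201465$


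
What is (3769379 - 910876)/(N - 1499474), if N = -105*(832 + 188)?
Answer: -2858503/1606574 ≈ -1.7793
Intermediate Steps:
N = -107100 (N = -105*1020 = -107100)
(3769379 - 910876)/(N - 1499474) = (3769379 - 910876)/(-107100 - 1499474) = 2858503/(-1606574) = 2858503*(-1/1606574) = -2858503/1606574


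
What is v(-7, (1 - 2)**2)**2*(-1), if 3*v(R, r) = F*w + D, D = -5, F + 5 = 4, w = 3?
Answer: -64/9 ≈ -7.1111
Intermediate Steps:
F = -1 (F = -5 + 4 = -1)
v(R, r) = -8/3 (v(R, r) = (-1*3 - 5)/3 = (-3 - 5)/3 = (1/3)*(-8) = -8/3)
v(-7, (1 - 2)**2)**2*(-1) = (-8/3)**2*(-1) = (64/9)*(-1) = -64/9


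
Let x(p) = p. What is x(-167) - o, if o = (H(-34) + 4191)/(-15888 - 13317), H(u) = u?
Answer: -4873078/29205 ≈ -166.86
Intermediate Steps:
o = -4157/29205 (o = (-34 + 4191)/(-15888 - 13317) = 4157/(-29205) = 4157*(-1/29205) = -4157/29205 ≈ -0.14234)
x(-167) - o = -167 - 1*(-4157/29205) = -167 + 4157/29205 = -4873078/29205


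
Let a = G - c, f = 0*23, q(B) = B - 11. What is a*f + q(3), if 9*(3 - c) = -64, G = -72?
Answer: -8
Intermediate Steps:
c = 91/9 (c = 3 - 1/9*(-64) = 3 + 64/9 = 91/9 ≈ 10.111)
q(B) = -11 + B
f = 0
a = -739/9 (a = -72 - 1*91/9 = -72 - 91/9 = -739/9 ≈ -82.111)
a*f + q(3) = -739/9*0 + (-11 + 3) = 0 - 8 = -8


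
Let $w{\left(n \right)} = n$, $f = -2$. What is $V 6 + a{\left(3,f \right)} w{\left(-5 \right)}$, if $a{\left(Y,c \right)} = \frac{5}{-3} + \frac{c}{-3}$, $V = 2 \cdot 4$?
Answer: $53$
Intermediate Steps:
$V = 8$
$a{\left(Y,c \right)} = - \frac{5}{3} - \frac{c}{3}$ ($a{\left(Y,c \right)} = 5 \left(- \frac{1}{3}\right) + c \left(- \frac{1}{3}\right) = - \frac{5}{3} - \frac{c}{3}$)
$V 6 + a{\left(3,f \right)} w{\left(-5 \right)} = 8 \cdot 6 + \left(- \frac{5}{3} - - \frac{2}{3}\right) \left(-5\right) = 48 + \left(- \frac{5}{3} + \frac{2}{3}\right) \left(-5\right) = 48 - -5 = 48 + 5 = 53$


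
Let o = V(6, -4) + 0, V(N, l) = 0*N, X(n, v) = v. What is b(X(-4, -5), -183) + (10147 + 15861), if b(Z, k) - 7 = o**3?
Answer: 26015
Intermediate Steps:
V(N, l) = 0
o = 0 (o = 0 + 0 = 0)
b(Z, k) = 7 (b(Z, k) = 7 + 0**3 = 7 + 0 = 7)
b(X(-4, -5), -183) + (10147 + 15861) = 7 + (10147 + 15861) = 7 + 26008 = 26015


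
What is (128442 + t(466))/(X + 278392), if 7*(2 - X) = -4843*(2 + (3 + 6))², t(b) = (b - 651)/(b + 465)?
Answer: 119579317/337123213 ≈ 0.35470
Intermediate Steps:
t(b) = (-651 + b)/(465 + b)
X = 586017/7 (X = 2 - (-4843)*(2 + (3 + 6))²/7 = 2 - (-4843)*(2 + 9)²/7 = 2 - (-4843)*11²/7 = 2 - (-4843)*121/7 = 2 - ⅐*(-586003) = 2 + 586003/7 = 586017/7 ≈ 83717.)
(128442 + t(466))/(X + 278392) = (128442 + (-651 + 466)/(465 + 466))/(586017/7 + 278392) = (128442 - 185/931)/(2534761/7) = (128442 + (1/931)*(-185))*(7/2534761) = (128442 - 185/931)*(7/2534761) = (119579317/931)*(7/2534761) = 119579317/337123213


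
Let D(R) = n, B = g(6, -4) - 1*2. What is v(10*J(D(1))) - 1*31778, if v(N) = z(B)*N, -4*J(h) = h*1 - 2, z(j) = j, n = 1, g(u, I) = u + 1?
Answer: -63531/2 ≈ -31766.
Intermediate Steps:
g(u, I) = 1 + u
B = 5 (B = (1 + 6) - 1*2 = 7 - 2 = 5)
D(R) = 1
J(h) = ½ - h/4 (J(h) = -(h*1 - 2)/4 = -(h - 2)/4 = -(-2 + h)/4 = ½ - h/4)
v(N) = 5*N
v(10*J(D(1))) - 1*31778 = 5*(10*(½ - ¼*1)) - 1*31778 = 5*(10*(½ - ¼)) - 31778 = 5*(10*(¼)) - 31778 = 5*(5/2) - 31778 = 25/2 - 31778 = -63531/2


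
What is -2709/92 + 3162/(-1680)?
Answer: -201751/6440 ≈ -31.328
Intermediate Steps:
-2709/92 + 3162/(-1680) = -2709*1/92 + 3162*(-1/1680) = -2709/92 - 527/280 = -201751/6440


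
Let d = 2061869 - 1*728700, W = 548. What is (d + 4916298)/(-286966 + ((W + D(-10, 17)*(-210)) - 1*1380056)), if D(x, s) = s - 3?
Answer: -6249467/1669414 ≈ -3.7435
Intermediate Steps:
D(x, s) = -3 + s
d = 1333169 (d = 2061869 - 728700 = 1333169)
(d + 4916298)/(-286966 + ((W + D(-10, 17)*(-210)) - 1*1380056)) = (1333169 + 4916298)/(-286966 + ((548 + (-3 + 17)*(-210)) - 1*1380056)) = 6249467/(-286966 + ((548 + 14*(-210)) - 1380056)) = 6249467/(-286966 + ((548 - 2940) - 1380056)) = 6249467/(-286966 + (-2392 - 1380056)) = 6249467/(-286966 - 1382448) = 6249467/(-1669414) = 6249467*(-1/1669414) = -6249467/1669414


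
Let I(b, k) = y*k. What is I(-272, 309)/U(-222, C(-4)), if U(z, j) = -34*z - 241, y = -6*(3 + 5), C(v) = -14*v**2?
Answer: -14832/7307 ≈ -2.0298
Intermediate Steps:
y = -48 (y = -6*8 = -48)
I(b, k) = -48*k
U(z, j) = -241 - 34*z
I(-272, 309)/U(-222, C(-4)) = (-48*309)/(-241 - 34*(-222)) = -14832/(-241 + 7548) = -14832/7307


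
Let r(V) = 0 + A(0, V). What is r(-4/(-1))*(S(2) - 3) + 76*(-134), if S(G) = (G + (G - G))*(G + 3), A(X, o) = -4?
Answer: -10212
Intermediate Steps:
S(G) = G*(3 + G) (S(G) = (G + 0)*(3 + G) = G*(3 + G))
r(V) = -4 (r(V) = 0 - 4 = -4)
r(-4/(-1))*(S(2) - 3) + 76*(-134) = -4*(2*(3 + 2) - 3) + 76*(-134) = -4*(2*5 - 3) - 10184 = -4*(10 - 3) - 10184 = -4*7 - 10184 = -28 - 10184 = -10212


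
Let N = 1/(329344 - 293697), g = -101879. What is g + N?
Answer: -3631680712/35647 ≈ -1.0188e+5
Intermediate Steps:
N = 1/35647 ≈ 2.8053e-5
g + N = -101879 + 1/35647 = -3631680712/35647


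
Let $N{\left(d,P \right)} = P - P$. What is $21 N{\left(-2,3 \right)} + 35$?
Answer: $35$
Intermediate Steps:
$N{\left(d,P \right)} = 0$
$21 N{\left(-2,3 \right)} + 35 = 21 \cdot 0 + 35 = 0 + 35 = 35$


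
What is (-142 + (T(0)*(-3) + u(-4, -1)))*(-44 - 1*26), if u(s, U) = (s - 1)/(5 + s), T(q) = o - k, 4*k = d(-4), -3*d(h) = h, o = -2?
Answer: 9800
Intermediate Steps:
d(h) = -h/3
k = 1/3 (k = (-1/3*(-4))/4 = (1/4)*(4/3) = 1/3 ≈ 0.33333)
T(q) = -7/3 (T(q) = -2 - 1*1/3 = -2 - 1/3 = -7/3)
u(s, U) = (-1 + s)/(5 + s)
(-142 + (T(0)*(-3) + u(-4, -1)))*(-44 - 1*26) = (-142 + (-7/3*(-3) + (-1 - 4)/(5 - 4)))*(-44 - 1*26) = (-142 + (7 - 5/1))*(-44 - 26) = (-142 + (7 + 1*(-5)))*(-70) = (-142 + (7 - 5))*(-70) = (-142 + 2)*(-70) = -140*(-70) = 9800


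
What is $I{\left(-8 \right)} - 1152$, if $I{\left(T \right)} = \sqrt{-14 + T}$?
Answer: $-1152 + i \sqrt{22} \approx -1152.0 + 4.6904 i$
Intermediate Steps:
$I{\left(-8 \right)} - 1152 = \sqrt{-14 - 8} - 1152 = \sqrt{-22} - 1152 = i \sqrt{22} - 1152 = -1152 + i \sqrt{22}$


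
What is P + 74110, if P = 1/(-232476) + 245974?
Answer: 74411847983/232476 ≈ 3.2008e+5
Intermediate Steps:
P = 57183051623/232476 (P = -1/232476 + 245974 = 57183051623/232476 ≈ 2.4597e+5)
P + 74110 = 57183051623/232476 + 74110 = 74411847983/232476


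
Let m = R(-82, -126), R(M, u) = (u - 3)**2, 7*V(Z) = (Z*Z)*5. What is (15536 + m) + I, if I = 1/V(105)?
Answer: 253393876/7875 ≈ 32177.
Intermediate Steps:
V(Z) = 5*Z**2/7 (V(Z) = ((Z*Z)*5)/7 = (Z**2*5)/7 = (5*Z**2)/7 = 5*Z**2/7)
R(M, u) = (-3 + u)**2
I = 1/7875 (I = 1/((5/7)*105**2) = 1/((5/7)*11025) = 1/7875 ≈ 0.00012698)
m = 16641 (m = (-3 - 126)**2 = (-129)**2 = 16641)
(15536 + m) + I = (15536 + 16641) + 1/7875 = 32177 + 1/7875 = 253393876/7875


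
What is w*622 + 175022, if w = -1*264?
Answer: 10814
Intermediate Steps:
w = -264
w*622 + 175022 = -264*622 + 175022 = -164208 + 175022 = 10814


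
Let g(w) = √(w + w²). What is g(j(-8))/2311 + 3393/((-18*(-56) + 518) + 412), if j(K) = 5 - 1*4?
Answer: 1131/646 + √2/2311 ≈ 1.7514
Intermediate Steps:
j(K) = 1 (j(K) = 5 - 4 = 1)
g(j(-8))/2311 + 3393/((-18*(-56) + 518) + 412) = √(1*(1 + 1))/2311 + 3393/((-18*(-56) + 518) + 412) = √(1*2)*(1/2311) + 3393/((1008 + 518) + 412) = √2*(1/2311) + 3393/(1526 + 412) = √2/2311 + 3393/1938 = √2/2311 + 3393*(1/1938) = √2/2311 + 1131/646 = 1131/646 + √2/2311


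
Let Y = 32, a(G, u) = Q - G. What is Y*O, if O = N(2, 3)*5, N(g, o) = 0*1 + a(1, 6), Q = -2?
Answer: -480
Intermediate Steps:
a(G, u) = -2 - G
N(g, o) = -3 (N(g, o) = 0*1 + (-2 - 1*1) = 0 + (-2 - 1) = 0 - 3 = -3)
O = -15 (O = -3*5 = -15)
Y*O = 32*(-15) = -480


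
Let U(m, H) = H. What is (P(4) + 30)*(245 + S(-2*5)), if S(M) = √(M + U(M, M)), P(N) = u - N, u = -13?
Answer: 3185 + 26*I*√5 ≈ 3185.0 + 58.138*I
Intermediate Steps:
P(N) = -13 - N
S(M) = √2*√M (S(M) = √(M + M) = √(2*M) = √2*√M)
(P(4) + 30)*(245 + S(-2*5)) = ((-13 - 1*4) + 30)*(245 + √2*√(-2*5)) = ((-13 - 4) + 30)*(245 + √2*√(-10)) = (-17 + 30)*(245 + √2*(I*√10)) = 13*(245 + 2*I*√5) = 3185 + 26*I*√5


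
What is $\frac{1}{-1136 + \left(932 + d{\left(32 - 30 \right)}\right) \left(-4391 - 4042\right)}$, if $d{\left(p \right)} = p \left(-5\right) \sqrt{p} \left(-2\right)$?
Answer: $- \frac{1965173}{15433396581916} + \frac{42165 \sqrt{2}}{15433396581916} \approx -1.2347 \cdot 10^{-7}$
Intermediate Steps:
$d{\left(p \right)} = 10 p^{\frac{3}{2}}$ ($d{\left(p \right)} = - 5 p \sqrt{p} \left(-2\right) = - 5 p^{\frac{3}{2}} \left(-2\right) = 10 p^{\frac{3}{2}}$)
$\frac{1}{-1136 + \left(932 + d{\left(32 - 30 \right)}\right) \left(-4391 - 4042\right)} = \frac{1}{-1136 + \left(932 + 10 \left(32 - 30\right)^{\frac{3}{2}}\right) \left(-4391 - 4042\right)} = \frac{1}{-1136 + \left(932 + 10 \cdot 2^{\frac{3}{2}}\right) \left(-8433\right)} = \frac{1}{-1136 + \left(932 + 10 \cdot 2 \sqrt{2}\right) \left(-8433\right)} = \frac{1}{-1136 + \left(932 + 20 \sqrt{2}\right) \left(-8433\right)} = \frac{1}{-1136 - \left(7859556 + 168660 \sqrt{2}\right)} = \frac{1}{-7860692 - 168660 \sqrt{2}}$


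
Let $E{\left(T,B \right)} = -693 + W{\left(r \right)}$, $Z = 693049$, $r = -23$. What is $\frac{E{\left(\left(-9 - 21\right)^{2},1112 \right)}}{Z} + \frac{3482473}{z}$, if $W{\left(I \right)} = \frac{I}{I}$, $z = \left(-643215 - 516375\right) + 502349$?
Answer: $- \frac{2413979240949}{455500217809} \approx -5.2996$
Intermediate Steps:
$z = -657241$ ($z = -1159590 + 502349 = -657241$)
$W{\left(I \right)} = 1$
$E{\left(T,B \right)} = -692$ ($E{\left(T,B \right)} = -693 + 1 = -692$)
$\frac{E{\left(\left(-9 - 21\right)^{2},1112 \right)}}{Z} + \frac{3482473}{z} = - \frac{692}{693049} + \frac{3482473}{-657241} = \left(-692\right) \frac{1}{693049} + 3482473 \left(- \frac{1}{657241}\right) = - \frac{692}{693049} - \frac{3482473}{657241} = - \frac{2413979240949}{455500217809}$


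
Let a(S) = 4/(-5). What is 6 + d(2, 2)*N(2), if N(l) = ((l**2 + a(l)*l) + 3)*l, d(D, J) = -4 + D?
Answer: -78/5 ≈ -15.600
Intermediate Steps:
a(S) = -4/5 (a(S) = 4*(-1/5) = -4/5)
N(l) = l*(3 + l**2 - 4*l/5) (N(l) = ((l**2 - 4*l/5) + 3)*l = (3 + l**2 - 4*l/5)*l = l*(3 + l**2 - 4*l/5))
6 + d(2, 2)*N(2) = 6 + (-4 + 2)*((1/5)*2*(15 - 4*2 + 5*2**2)) = 6 - 2*2*(15 - 8 + 5*4)/5 = 6 - 2*2*(15 - 8 + 20)/5 = 6 - 2*2*27/5 = 6 - 2*54/5 = 6 - 108/5 = -78/5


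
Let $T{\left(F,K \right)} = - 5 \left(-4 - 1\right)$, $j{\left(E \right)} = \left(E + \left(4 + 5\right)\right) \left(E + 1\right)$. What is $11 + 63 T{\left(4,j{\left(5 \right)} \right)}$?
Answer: $1586$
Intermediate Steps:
$j{\left(E \right)} = \left(1 + E\right) \left(9 + E\right)$ ($j{\left(E \right)} = \left(E + 9\right) \left(1 + E\right) = \left(9 + E\right) \left(1 + E\right) = \left(1 + E\right) \left(9 + E\right)$)
$T{\left(F,K \right)} = 25$ ($T{\left(F,K \right)} = \left(-5\right) \left(-5\right) = 25$)
$11 + 63 T{\left(4,j{\left(5 \right)} \right)} = 11 + 63 \cdot 25 = 11 + 1575 = 1586$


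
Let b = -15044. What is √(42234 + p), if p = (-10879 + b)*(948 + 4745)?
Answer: 3*I*√16393045 ≈ 12147.0*I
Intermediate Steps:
p = -147579639 (p = (-10879 - 15044)*(948 + 4745) = -25923*5693 = -147579639)
√(42234 + p) = √(42234 - 147579639) = √(-147537405) = 3*I*√16393045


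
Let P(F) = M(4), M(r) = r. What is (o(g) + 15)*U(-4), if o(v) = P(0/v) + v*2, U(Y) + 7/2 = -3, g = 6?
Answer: -403/2 ≈ -201.50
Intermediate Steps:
P(F) = 4
U(Y) = -13/2 (U(Y) = -7/2 - 3 = -13/2)
o(v) = 4 + 2*v (o(v) = 4 + v*2 = 4 + 2*v)
(o(g) + 15)*U(-4) = ((4 + 2*6) + 15)*(-13/2) = ((4 + 12) + 15)*(-13/2) = (16 + 15)*(-13/2) = 31*(-13/2) = -403/2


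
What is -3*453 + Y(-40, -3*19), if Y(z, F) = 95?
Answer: -1264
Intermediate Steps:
-3*453 + Y(-40, -3*19) = -3*453 + 95 = -1359 + 95 = -1264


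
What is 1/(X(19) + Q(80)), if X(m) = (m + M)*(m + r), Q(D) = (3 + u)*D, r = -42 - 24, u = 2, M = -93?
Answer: 1/3878 ≈ 0.00025787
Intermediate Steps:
r = -66
Q(D) = 5*D (Q(D) = (3 + 2)*D = 5*D)
X(m) = (-93 + m)*(-66 + m) (X(m) = (m - 93)*(m - 66) = (-93 + m)*(-66 + m))
1/(X(19) + Q(80)) = 1/((6138 + 19² - 159*19) + 5*80) = 1/((6138 + 361 - 3021) + 400) = 1/(3478 + 400) = 1/3878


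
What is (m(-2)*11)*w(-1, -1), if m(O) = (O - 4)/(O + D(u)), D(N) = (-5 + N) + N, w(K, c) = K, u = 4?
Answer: 66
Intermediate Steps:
D(N) = -5 + 2*N
m(O) = (-4 + O)/(3 + O) (m(O) = (O - 4)/(O + (-5 + 2*4)) = (-4 + O)/(O + (-5 + 8)) = (-4 + O)/(O + 3) = (-4 + O)/(3 + O))
(m(-2)*11)*w(-1, -1) = (((-4 - 2)/(3 - 2))*11)*(-1) = ((-6/1)*11)*(-1) = ((1*(-6))*11)*(-1) = -6*11*(-1) = -66*(-1) = 66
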